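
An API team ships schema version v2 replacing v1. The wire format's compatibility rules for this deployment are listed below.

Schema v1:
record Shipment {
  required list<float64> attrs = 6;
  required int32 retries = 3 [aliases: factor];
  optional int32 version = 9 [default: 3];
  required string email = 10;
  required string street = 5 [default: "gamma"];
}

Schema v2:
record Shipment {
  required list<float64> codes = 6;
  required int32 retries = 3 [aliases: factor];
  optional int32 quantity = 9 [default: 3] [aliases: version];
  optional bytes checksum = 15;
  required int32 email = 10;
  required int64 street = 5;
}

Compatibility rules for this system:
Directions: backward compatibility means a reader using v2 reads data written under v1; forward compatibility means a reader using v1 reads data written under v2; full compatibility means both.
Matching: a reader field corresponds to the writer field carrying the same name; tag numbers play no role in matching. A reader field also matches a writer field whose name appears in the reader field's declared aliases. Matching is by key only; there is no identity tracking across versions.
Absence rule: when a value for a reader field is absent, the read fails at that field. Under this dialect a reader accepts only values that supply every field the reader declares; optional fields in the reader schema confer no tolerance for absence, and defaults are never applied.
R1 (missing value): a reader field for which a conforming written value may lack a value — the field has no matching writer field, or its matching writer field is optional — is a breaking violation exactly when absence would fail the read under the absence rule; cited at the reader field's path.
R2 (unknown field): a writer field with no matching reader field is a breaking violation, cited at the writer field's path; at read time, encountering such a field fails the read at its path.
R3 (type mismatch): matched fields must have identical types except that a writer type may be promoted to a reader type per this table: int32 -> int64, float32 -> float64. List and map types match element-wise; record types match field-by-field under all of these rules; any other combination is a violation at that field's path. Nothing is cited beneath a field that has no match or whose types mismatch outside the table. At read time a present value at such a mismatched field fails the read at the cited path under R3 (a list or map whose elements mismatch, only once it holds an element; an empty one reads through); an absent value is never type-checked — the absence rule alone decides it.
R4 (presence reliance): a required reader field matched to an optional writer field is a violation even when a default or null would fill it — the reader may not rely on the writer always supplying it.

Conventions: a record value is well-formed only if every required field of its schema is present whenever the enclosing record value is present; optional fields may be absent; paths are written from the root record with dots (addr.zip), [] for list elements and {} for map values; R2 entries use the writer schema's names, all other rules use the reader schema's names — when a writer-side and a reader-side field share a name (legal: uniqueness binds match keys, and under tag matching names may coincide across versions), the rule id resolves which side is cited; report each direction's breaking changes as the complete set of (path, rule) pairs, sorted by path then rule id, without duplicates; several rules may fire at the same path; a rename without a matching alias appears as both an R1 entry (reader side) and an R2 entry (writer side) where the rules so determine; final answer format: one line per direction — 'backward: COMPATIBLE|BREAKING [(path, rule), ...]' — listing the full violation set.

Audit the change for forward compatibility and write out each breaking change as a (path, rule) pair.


in Shipment below, arrows point writer -> reader
checking forward for Shipment: reader v1 against writer v2:
  attrs: no writer match
  writer required, int32 -> int32: reader retries maps from writer retries
  version: no writer match
  writer required, int32 -> string: reader email maps from writer email
  writer required, int64 -> string: reader street maps from writer street
  writer codes: unknown to reader
  writer quantity: unknown to reader
  writer checksum: unknown to reader
  breaking: (attrs, R1)
  breaking: (checksum, R2)
  breaking: (codes, R2)
  breaking: (email, R3)
  breaking: (quantity, R2)
  breaking: (street, R3)
  breaking: (version, R1)
  => forward verdict for Shipment: BREAKING, 7 violation(s)

forward: BREAKING [(attrs, R1), (checksum, R2), (codes, R2), (email, R3), (quantity, R2), (street, R3), (version, R1)]


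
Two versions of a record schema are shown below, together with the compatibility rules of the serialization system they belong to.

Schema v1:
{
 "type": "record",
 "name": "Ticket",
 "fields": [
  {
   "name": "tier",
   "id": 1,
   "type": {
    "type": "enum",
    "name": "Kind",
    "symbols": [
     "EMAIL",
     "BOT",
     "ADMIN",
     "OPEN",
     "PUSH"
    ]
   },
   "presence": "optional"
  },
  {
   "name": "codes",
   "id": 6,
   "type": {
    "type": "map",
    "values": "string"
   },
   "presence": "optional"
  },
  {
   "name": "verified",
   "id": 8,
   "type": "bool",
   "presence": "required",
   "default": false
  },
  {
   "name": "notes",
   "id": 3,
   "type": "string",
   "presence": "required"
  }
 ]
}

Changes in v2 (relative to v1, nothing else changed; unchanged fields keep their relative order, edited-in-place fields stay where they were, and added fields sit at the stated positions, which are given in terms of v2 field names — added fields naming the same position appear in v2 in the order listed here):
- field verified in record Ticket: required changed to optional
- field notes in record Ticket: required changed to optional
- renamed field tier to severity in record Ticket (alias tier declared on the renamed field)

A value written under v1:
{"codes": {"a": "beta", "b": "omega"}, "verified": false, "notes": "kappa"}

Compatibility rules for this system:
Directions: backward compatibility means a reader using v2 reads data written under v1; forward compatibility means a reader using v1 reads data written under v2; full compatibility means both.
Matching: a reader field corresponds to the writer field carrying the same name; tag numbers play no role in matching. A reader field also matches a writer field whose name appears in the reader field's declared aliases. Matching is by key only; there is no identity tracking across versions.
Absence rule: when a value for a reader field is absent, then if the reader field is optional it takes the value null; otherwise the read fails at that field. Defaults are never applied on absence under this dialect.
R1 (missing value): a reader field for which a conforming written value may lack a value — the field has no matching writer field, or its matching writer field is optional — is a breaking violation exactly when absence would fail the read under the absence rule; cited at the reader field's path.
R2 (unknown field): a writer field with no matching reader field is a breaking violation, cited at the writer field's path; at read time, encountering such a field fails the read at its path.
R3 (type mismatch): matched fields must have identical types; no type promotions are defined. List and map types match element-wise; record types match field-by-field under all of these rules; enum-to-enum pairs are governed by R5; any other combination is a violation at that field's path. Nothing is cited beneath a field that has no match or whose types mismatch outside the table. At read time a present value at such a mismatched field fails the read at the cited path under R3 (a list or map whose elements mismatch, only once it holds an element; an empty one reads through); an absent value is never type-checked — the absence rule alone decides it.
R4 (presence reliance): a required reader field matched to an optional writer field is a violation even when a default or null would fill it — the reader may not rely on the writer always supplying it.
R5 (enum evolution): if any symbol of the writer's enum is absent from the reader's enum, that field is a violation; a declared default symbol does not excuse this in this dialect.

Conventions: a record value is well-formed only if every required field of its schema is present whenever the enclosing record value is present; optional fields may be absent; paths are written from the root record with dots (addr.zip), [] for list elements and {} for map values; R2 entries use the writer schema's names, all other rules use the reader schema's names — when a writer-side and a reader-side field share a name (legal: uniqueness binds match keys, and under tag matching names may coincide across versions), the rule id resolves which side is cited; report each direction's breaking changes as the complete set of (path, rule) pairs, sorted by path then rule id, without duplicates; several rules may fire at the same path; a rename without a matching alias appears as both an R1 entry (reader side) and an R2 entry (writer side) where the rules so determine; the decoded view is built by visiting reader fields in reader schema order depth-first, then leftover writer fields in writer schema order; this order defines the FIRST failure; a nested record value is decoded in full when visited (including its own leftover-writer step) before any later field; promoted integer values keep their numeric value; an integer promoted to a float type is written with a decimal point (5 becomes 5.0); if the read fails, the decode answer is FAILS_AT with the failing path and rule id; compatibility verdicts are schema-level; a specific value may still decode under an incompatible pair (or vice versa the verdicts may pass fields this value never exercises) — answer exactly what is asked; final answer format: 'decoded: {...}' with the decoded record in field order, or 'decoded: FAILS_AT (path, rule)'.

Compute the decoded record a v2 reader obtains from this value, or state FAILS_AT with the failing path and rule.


decoded: {"severity": null, "codes": {"a": "beta", "b": "omega"}, "verified": false, "notes": "kappa"}

the writer's type comes first in each Ticket pair
decode walk for Ticket under reader schema v2:
  severity := null (not supplied -> null)
  codes := {"a": "beta", "b": "omega"}
  verified := false
  notes := "kappa"
  => decoded: {"severity": null, "codes": {"a": "beta", "b": "omega"}, "verified": false, "notes": "kappa"}
ruling out the remaining Ticket differences:
  field verified in record Ticket: required changed to optional -> matters for Ticket compatibility verdicts, not for this value's decode
  field notes in record Ticket: required changed to optional -> matters for Ticket compatibility verdicts, not for this value's decode


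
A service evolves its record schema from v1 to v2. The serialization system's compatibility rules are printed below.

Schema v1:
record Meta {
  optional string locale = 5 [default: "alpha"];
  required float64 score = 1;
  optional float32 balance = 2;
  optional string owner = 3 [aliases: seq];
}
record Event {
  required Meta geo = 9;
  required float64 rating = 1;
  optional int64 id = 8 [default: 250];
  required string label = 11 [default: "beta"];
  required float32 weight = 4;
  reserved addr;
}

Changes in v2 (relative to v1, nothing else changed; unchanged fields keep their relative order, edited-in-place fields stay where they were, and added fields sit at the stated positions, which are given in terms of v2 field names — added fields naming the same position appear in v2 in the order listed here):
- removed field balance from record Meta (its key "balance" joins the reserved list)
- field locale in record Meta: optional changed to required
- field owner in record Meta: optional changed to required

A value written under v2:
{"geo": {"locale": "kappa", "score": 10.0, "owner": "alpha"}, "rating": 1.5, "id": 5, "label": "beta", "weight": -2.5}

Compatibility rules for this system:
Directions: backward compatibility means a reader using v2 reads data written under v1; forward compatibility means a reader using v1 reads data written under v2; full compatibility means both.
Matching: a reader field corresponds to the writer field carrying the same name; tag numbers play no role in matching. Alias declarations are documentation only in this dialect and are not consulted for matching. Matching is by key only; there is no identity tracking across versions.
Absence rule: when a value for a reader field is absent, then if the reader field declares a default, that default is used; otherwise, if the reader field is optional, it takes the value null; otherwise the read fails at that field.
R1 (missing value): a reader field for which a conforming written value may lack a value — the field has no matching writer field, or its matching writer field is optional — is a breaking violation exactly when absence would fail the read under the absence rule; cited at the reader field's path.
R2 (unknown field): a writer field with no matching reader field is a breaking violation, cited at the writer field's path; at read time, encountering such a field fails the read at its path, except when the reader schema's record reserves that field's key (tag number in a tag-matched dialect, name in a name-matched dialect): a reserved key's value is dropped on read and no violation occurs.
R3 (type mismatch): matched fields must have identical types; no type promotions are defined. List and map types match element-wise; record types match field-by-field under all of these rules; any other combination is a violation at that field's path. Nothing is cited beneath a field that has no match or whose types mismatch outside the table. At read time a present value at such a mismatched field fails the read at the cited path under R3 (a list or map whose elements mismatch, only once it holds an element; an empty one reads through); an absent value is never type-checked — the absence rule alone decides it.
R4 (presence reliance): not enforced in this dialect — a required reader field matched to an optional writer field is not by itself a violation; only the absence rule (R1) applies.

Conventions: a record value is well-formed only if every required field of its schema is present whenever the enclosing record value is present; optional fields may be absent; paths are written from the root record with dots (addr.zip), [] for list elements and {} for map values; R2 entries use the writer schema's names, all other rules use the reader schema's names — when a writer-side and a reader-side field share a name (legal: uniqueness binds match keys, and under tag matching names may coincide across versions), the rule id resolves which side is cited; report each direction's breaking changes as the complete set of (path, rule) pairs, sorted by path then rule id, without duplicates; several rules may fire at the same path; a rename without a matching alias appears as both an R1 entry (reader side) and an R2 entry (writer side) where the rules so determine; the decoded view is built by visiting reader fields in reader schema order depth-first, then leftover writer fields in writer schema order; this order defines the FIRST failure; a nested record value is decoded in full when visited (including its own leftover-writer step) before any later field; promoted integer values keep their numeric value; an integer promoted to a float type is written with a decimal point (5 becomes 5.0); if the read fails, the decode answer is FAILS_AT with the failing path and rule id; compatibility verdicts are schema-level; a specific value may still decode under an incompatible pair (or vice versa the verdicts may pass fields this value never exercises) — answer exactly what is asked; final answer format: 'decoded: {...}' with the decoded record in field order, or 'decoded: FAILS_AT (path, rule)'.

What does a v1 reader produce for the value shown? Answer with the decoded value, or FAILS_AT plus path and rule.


arrows below run writer -> reader for Event
decode (reader v1):
  geo.locale := "kappa"
  geo.score := 10.0
  geo.balance := null (absent, optional -> null)
  geo.owner := "alpha"
  rating := 1.5
  id := 5
  label := "beta"
  weight := -2.5
  => decoded: {"geo": {"locale": "kappa", "score": 10.0, "balance": null, "owner": "alpha"}, "rating": 1.5, "id": 5, "label": "beta", "weight": -2.5}
the rest of the Event diff is inert for this question:
  removed field balance from record Meta (its key "balance" joins the reserved list) -> inert under this dialect — no rule fires on Event and the result does not move
  field locale in record Meta: optional changed to required -> inert under this dialect — no rule fires on Event and the result does not move
  field owner in record Meta: optional changed to required -> changes Event's schema-level verdicts only — the decode of this value is the same

decoded: {"geo": {"locale": "kappa", "score": 10.0, "balance": null, "owner": "alpha"}, "rating": 1.5, "id": 5, "label": "beta", "weight": -2.5}


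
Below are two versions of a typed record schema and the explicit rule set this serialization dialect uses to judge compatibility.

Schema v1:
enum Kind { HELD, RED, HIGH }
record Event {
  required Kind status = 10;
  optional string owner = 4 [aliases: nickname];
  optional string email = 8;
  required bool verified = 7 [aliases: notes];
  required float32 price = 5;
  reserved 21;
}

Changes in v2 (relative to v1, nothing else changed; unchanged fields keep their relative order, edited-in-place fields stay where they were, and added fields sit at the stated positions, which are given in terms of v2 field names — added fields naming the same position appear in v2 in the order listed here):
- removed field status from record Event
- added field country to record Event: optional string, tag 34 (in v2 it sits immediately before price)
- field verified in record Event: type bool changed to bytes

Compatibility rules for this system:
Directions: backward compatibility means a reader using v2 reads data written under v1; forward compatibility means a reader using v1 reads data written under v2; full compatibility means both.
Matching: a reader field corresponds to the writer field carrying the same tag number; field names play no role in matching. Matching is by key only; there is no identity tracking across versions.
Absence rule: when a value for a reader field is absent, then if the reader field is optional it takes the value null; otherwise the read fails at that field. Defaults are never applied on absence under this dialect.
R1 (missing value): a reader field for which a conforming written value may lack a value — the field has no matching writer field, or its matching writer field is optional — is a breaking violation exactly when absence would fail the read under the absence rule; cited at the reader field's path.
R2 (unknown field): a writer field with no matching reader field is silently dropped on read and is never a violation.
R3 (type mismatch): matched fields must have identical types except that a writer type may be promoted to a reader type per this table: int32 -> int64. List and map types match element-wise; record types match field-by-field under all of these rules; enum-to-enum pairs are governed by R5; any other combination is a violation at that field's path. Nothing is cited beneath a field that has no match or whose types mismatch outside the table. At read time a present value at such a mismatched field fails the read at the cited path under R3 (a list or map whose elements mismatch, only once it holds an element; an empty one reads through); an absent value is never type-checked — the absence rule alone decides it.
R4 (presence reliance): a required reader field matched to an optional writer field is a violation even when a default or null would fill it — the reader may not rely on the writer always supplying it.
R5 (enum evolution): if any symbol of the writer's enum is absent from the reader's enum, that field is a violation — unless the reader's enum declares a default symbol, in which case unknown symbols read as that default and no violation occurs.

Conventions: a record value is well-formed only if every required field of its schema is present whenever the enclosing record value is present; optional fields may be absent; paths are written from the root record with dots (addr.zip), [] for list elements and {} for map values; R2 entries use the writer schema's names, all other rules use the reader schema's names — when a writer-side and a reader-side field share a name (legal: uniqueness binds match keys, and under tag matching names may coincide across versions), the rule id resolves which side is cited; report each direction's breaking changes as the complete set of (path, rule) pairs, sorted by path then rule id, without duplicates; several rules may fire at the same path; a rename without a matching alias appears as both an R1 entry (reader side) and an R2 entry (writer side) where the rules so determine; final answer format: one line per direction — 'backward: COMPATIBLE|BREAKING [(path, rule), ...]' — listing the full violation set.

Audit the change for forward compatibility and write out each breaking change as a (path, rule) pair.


forward: BREAKING [(status, R1), (verified, R3)]

arrows below run writer -> reader for Event
forward analysis of Event with v1 as reader and v2 as writer:
  status: no writer-side match
  owner: paired with writer owner (string -> string; writer optional)
  email: paired with writer email (string -> string; writer optional)
  verified: paired with writer verified (bytes -> bool; writer required)
  price: paired with writer price (float32 -> float32; writer required)
  writer field country has no reader counterpart
  violation R1 at status
  violation R3 at verified
  => forward verdict for Event: BREAKING, 2 violation(s)
ruling out the remaining Event differences:
  added field country to record Event: optional string, tag 34 (in v2 it sits immediately before price) -> triggers nothing under Event's printed rules — same verdict


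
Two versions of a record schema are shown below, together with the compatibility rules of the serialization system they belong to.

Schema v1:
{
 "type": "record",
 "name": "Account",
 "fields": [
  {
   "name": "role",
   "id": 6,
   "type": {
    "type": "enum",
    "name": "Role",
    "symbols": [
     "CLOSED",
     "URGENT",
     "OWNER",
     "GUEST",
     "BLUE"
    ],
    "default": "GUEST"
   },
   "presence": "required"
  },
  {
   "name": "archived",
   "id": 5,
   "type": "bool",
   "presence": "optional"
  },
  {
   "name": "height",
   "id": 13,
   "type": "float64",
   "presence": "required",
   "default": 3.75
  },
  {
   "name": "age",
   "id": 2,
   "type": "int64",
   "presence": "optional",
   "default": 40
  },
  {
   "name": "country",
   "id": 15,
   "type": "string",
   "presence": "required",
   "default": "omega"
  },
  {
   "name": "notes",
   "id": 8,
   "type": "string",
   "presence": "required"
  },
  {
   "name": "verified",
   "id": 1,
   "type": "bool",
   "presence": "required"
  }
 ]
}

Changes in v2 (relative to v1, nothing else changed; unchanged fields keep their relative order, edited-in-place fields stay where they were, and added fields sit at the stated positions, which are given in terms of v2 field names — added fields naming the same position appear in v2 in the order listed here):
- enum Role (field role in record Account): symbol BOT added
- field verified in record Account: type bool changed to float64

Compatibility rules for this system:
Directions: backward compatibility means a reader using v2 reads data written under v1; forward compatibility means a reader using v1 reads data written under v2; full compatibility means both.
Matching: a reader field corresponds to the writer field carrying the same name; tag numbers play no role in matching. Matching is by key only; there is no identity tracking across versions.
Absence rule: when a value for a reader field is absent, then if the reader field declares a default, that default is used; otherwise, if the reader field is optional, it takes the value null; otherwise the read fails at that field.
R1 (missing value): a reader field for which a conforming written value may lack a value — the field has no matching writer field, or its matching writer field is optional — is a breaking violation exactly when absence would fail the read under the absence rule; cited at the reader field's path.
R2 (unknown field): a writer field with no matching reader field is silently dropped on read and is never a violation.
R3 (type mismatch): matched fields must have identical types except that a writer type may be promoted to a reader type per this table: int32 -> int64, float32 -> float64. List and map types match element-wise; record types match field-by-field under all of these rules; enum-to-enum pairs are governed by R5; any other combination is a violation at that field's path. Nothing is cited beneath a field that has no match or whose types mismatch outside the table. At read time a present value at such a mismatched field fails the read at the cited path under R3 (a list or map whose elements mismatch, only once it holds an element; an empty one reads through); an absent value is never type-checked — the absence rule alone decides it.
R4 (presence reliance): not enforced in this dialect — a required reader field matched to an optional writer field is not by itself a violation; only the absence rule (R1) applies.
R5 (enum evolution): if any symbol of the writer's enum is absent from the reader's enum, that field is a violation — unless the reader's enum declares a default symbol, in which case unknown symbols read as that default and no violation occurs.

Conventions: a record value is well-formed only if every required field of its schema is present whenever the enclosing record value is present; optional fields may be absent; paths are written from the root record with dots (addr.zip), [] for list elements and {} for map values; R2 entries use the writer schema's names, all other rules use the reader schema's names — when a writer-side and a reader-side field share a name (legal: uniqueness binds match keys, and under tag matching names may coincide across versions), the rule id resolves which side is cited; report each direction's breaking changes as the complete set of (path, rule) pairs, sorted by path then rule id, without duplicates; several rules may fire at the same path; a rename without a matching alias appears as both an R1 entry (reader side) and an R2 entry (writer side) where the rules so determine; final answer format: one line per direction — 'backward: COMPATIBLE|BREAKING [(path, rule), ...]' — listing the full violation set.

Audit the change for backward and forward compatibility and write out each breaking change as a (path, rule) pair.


backward: BREAKING [(verified, R3)]; forward: BREAKING [(verified, R3)]

in Account below, arrows point writer -> reader
backward pass over Account, reader schema v2, writer schema v1:
  Role -> Role, writer required: role aligns to role
  bool -> bool, writer optional: archived aligns to archived
  float64 -> float64, writer required: height aligns to height
  int64 -> int64, writer optional: age aligns to age
  string -> string, writer required: country aligns to country
  string -> string, writer required: notes aligns to notes
  bool -> float64, writer required: verified aligns to verified
  violation R3 at verified
  backward on Account therefore BREAKING (1)
forward pass over Account, reader schema v1, writer schema v2:
  Role -> Role, writer required: role aligns to role
  bool -> bool, writer optional: archived aligns to archived
  float64 -> float64, writer required: height aligns to height
  int64 -> int64, writer optional: age aligns to age
  string -> string, writer required: country aligns to country
  string -> string, writer required: notes aligns to notes
  float64 -> bool, writer required: verified aligns to verified
  violation R3 at verified
  forward on Account therefore BREAKING (1)


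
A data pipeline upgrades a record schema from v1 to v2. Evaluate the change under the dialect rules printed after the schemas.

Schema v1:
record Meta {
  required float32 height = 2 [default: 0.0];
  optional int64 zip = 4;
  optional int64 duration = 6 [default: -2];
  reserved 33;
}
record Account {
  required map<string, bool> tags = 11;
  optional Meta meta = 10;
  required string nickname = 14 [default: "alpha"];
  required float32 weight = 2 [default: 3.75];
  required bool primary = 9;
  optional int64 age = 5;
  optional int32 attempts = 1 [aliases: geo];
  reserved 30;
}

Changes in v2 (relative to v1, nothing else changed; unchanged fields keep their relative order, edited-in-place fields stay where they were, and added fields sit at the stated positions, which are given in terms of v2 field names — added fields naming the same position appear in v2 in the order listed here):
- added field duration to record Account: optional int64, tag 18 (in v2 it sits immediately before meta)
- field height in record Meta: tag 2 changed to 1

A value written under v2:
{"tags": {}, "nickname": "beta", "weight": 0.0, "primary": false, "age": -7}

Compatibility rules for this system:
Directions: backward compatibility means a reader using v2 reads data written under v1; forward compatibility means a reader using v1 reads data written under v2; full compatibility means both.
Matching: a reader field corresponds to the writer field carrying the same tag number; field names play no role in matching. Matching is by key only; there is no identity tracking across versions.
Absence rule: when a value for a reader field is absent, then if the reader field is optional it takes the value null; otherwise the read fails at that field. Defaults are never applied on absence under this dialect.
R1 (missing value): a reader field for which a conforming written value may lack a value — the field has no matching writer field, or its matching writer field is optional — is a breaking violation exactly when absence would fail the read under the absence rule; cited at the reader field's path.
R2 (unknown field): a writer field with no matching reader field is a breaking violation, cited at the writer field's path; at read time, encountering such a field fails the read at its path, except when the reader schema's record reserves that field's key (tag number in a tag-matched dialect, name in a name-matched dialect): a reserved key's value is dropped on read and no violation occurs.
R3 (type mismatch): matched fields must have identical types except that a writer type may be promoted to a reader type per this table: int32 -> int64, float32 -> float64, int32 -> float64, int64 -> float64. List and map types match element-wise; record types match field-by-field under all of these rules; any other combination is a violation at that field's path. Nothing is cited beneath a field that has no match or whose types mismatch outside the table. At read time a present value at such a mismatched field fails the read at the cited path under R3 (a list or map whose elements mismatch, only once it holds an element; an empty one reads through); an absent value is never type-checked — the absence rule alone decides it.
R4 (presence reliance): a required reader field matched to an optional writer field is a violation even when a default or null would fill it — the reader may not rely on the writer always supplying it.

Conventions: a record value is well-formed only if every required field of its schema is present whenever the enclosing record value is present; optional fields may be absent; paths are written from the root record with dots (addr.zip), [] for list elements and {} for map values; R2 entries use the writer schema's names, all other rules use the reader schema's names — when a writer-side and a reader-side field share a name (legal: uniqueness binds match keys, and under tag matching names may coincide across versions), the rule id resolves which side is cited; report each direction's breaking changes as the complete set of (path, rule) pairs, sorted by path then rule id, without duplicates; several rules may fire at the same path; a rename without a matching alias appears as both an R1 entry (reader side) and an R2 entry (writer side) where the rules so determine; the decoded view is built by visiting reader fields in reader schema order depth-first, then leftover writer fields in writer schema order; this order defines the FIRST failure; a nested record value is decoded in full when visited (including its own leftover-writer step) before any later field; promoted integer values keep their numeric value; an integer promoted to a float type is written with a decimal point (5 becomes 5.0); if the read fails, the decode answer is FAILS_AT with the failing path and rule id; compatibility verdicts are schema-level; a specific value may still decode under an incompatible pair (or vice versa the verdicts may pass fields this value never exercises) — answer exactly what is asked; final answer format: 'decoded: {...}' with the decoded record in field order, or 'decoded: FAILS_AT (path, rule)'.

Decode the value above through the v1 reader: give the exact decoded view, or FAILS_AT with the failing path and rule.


each type pair in Account: writer, then reader
decode (reader v1):
  tags := {}
  meta := null (absent, optional -> null)
  nickname := "beta"
  weight := 0.0
  primary := false
  age := -7
  attempts := null (absent, optional -> null)
  => decoded: {"tags": {}, "meta": null, "nickname": "beta", "weight": 0.0, "primary": false, "age": -7, "attempts": null}
remaining Account differences; none change what is asked:
  added field duration to record Account: optional int64, tag 18 (in v2 it sits immediately before meta) -> affects the rule determinations only; this particular Account value decodes identically
  field height in record Meta: tag 2 changed to 1 -> affects the rule determinations only; this particular Account value decodes identically

decoded: {"tags": {}, "meta": null, "nickname": "beta", "weight": 0.0, "primary": false, "age": -7, "attempts": null}


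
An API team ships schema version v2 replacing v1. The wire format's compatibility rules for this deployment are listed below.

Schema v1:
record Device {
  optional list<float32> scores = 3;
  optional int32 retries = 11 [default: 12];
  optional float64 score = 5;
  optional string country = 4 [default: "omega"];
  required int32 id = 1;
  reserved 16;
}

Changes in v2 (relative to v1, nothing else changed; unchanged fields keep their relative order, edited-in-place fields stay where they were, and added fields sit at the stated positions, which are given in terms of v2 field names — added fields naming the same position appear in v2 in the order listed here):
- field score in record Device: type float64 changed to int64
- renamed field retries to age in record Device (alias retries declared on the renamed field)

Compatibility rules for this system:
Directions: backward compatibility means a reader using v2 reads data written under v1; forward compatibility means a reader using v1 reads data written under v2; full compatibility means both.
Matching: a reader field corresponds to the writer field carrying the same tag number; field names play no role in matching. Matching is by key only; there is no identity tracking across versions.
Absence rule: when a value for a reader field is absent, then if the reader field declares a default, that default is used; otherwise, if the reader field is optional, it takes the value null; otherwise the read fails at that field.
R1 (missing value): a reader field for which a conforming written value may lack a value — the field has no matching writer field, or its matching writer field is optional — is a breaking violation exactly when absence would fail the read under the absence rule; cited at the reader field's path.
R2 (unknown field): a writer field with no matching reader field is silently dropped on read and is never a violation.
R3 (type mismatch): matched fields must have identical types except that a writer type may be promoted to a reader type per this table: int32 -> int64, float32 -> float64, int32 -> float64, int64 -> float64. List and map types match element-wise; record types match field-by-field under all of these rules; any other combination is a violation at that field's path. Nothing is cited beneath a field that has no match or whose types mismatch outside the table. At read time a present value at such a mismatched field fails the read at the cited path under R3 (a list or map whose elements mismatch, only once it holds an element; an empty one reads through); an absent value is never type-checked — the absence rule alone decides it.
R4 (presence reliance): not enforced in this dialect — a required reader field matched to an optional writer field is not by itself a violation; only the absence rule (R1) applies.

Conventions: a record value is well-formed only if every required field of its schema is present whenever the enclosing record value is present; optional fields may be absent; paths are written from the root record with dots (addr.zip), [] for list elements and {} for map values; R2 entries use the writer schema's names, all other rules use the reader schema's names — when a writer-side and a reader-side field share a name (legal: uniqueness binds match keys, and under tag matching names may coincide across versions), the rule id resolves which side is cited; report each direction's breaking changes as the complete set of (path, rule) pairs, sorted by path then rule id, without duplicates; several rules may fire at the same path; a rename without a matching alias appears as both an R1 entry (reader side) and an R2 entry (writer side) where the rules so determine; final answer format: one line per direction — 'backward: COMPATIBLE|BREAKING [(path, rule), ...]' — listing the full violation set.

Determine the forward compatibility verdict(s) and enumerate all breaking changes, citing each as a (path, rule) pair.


arrows below run writer -> reader for Device
forward pass over Device, reader schema v1, writer schema v2:
  list<float32> -> list<float32>, writer optional: scores aligns to scores
  int32 -> int32, writer optional: retries aligns to age
  int64 -> float64, writer optional: score aligns to score
  string -> string, writer optional: country aligns to country
  int32 -> int32, writer required: id aligns to id
  nothing fires on Device: forward is COMPATIBLE
diffs on Device not affecting the asked answer:
  field score in record Device: type float64 changed to int64 -> matters only for Device's backward compatibility — outside the asked direction
  renamed field retries to age in record Device (alias retries declared on the renamed field) -> fires no rule on Device, leaving the asked answer as it is

forward: COMPATIBLE []


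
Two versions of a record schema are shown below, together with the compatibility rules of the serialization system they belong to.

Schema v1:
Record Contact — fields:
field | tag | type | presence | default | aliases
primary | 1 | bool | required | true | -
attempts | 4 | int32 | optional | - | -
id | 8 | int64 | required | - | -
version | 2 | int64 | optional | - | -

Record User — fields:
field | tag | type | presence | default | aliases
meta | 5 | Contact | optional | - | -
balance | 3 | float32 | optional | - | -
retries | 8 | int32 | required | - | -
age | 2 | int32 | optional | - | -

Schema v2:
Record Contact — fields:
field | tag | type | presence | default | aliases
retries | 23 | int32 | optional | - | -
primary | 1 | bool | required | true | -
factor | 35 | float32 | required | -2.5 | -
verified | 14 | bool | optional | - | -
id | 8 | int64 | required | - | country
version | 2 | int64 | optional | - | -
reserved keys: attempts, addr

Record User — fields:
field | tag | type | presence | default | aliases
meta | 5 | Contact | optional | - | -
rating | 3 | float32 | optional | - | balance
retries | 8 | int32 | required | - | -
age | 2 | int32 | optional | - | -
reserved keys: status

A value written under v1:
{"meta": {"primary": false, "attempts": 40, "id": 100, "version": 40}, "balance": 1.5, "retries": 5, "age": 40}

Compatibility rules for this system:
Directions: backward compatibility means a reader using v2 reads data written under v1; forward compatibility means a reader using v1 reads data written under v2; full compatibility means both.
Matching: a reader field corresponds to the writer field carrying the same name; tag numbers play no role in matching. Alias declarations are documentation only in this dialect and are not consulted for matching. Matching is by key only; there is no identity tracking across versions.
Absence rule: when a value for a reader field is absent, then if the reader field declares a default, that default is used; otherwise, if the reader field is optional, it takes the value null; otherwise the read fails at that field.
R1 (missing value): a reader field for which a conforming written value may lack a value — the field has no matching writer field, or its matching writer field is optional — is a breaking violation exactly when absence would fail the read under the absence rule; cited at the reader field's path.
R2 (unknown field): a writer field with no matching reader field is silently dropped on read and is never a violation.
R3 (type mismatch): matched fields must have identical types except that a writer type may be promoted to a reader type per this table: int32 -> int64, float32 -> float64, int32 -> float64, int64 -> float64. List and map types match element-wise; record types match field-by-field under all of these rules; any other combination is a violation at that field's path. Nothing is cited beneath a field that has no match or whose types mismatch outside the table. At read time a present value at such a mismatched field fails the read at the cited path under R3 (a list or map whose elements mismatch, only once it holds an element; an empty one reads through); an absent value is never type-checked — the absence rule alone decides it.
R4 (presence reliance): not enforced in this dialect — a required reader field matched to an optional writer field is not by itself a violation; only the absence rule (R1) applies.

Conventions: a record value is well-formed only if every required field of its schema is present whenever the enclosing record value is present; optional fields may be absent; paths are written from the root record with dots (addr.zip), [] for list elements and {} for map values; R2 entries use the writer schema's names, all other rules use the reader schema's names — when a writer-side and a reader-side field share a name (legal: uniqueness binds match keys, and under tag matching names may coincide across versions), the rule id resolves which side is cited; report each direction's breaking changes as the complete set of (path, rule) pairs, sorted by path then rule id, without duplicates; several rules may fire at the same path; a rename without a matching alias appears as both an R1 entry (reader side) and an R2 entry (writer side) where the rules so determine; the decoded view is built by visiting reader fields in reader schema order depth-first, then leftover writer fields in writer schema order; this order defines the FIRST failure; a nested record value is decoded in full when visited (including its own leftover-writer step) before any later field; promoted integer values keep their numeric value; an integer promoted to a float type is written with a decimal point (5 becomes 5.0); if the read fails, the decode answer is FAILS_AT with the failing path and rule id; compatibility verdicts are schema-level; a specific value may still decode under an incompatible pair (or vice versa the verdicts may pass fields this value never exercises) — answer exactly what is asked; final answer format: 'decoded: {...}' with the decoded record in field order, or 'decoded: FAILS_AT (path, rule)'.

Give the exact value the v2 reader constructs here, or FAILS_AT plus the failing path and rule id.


arrows below run writer -> reader for User
decode (reader v2):
  meta.retries := null (absent, optional -> null)
  meta.primary := false
  meta.factor := -2.5 (absent -> default)
  meta.verified := null (absent, optional -> null)
  meta.id := 100
  meta.version := 40
  writer meta.attempts: unknown -> dropped
  rating := null (absent, optional -> null)
  retries := 5
  age := 40
  writer balance: unknown -> dropped
  => decoded: {"meta": {"retries": null, "primary": false, "factor": -2.5, "verified": null, "id": 100, "version": 40}, "rating": null, "retries": 5, "age": 40}

decoded: {"meta": {"retries": null, "primary": false, "factor": -2.5, "verified": null, "id": 100, "version": 40}, "rating": null, "retries": 5, "age": 40}
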